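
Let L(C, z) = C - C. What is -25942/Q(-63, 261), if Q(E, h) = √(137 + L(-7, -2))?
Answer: -25942*√137/137 ≈ -2216.4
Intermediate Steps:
L(C, z) = 0
Q(E, h) = √137 (Q(E, h) = √(137 + 0) = √137)
-25942/Q(-63, 261) = -25942*√137/137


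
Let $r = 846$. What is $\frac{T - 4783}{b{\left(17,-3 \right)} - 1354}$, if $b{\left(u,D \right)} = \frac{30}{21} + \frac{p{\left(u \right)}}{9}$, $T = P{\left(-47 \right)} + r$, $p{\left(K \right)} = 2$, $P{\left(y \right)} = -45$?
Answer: $\frac{125433}{42599} \approx 2.9445$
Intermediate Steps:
$T = 801$ ($T = -45 + 846 = 801$)
$b{\left(u,D \right)} = \frac{104}{63}$ ($b{\left(u,D \right)} = \frac{30}{21} + \frac{2}{9} = 30 \cdot \frac{1}{21} + 2 \cdot \frac{1}{9} = \frac{10}{7} + \frac{2}{9} = \frac{104}{63}$)
$\frac{T - 4783}{b{\left(17,-3 \right)} - 1354} = \frac{801 - 4783}{\frac{104}{63} - 1354} = - \frac{3982}{- \frac{85198}{63}} = \left(-3982\right) \left(- \frac{63}{85198}\right) = \frac{125433}{42599}$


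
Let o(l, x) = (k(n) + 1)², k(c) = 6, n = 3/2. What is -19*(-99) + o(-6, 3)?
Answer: 1930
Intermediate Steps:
n = 3/2 (n = 3*(½) = 3/2 ≈ 1.5000)
o(l, x) = 49 (o(l, x) = (6 + 1)² = 7² = 49)
-19*(-99) + o(-6, 3) = -19*(-99) + 49 = 1881 + 49 = 1930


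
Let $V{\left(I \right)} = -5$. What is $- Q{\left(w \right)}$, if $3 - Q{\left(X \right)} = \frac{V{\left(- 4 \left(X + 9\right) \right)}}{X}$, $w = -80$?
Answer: $- \frac{47}{16} \approx -2.9375$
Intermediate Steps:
$Q{\left(X \right)} = 3 + \frac{5}{X}$ ($Q{\left(X \right)} = 3 - - \frac{5}{X} = 3 + \frac{5}{X}$)
$- Q{\left(w \right)} = - (3 + \frac{5}{-80}) = - (3 + 5 \left(- \frac{1}{80}\right)) = - (3 - \frac{1}{16}) = \left(-1\right) \frac{47}{16} = - \frac{47}{16}$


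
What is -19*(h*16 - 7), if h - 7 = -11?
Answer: 1349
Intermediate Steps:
h = -4 (h = 7 - 11 = -4)
-19*(h*16 - 7) = -19*(-4*16 - 7) = -19*(-64 - 7) = -19*(-71) = 1349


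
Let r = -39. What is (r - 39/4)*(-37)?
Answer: 7215/4 ≈ 1803.8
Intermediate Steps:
(r - 39/4)*(-37) = (-39 - 39/4)*(-37) = -195/4*(-37) = 7215/4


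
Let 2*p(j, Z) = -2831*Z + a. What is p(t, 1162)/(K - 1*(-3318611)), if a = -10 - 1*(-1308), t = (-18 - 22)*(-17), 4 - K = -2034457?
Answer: -822081/2676536 ≈ -0.30714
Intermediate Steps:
K = 2034461 (K = 4 - 1*(-2034457) = 4 + 2034457 = 2034461)
t = 680 (t = -40*(-17) = 680)
a = 1298 (a = -10 + 1308 = 1298)
p(j, Z) = 649 - 2831*Z/2 (p(j, Z) = (-2831*Z + 1298)/2 = (1298 - 2831*Z)/2 = 649 - 2831*Z/2)
p(t, 1162)/(K - 1*(-3318611)) = (649 - 2831/2*1162)/(2034461 - 1*(-3318611)) = (649 - 1644811)/(2034461 + 3318611) = -1644162/5353072 = -1644162*1/5353072 = -822081/2676536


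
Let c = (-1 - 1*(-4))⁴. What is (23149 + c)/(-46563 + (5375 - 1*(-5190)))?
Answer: -11615/17999 ≈ -0.64531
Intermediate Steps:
c = 81 (c = (-1 + 4)⁴ = 3⁴ = 81)
(23149 + c)/(-46563 + (5375 - 1*(-5190))) = (23149 + 81)/(-46563 + (5375 - 1*(-5190))) = 23230/(-46563 + (5375 + 5190)) = 23230/(-46563 + 10565) = 23230/(-35998) = 23230*(-1/35998) = -11615/17999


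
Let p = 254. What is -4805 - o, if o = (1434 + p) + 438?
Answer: -6931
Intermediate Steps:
o = 2126 (o = (1434 + 254) + 438 = 1688 + 438 = 2126)
-4805 - o = -4805 - 1*2126 = -4805 - 2126 = -6931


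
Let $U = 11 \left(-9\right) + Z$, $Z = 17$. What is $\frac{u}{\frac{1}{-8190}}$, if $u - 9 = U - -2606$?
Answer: $-20745270$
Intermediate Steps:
$U = -82$ ($U = 11 \left(-9\right) + 17 = -99 + 17 = -82$)
$u = 2533$ ($u = 9 - -2524 = 9 + \left(-82 + 2606\right) = 9 + 2524 = 2533$)
$\frac{u}{\frac{1}{-8190}} = \frac{2533}{\frac{1}{-8190}} = \frac{2533}{- \frac{1}{8190}} = 2533 \left(-8190\right) = -20745270$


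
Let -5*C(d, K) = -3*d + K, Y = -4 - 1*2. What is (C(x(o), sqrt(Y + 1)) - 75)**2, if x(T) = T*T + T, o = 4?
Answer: (315 + I*sqrt(5))**2/25 ≈ 3968.8 + 56.349*I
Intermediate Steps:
Y = -6 (Y = -4 - 2 = -6)
x(T) = T + T**2 (x(T) = T**2 + T = T + T**2)
C(d, K) = -K/5 + 3*d/5 (C(d, K) = -(-3*d + K)/5 = -(K - 3*d)/5 = -K/5 + 3*d/5)
(C(x(o), sqrt(Y + 1)) - 75)**2 = ((-sqrt(-6 + 1)/5 + 3*(4*(1 + 4))/5) - 75)**2 = ((-I*sqrt(5)/5 + 3*(4*5)/5) - 75)**2 = ((-I*sqrt(5)/5 + (3/5)*20) - 75)**2 = ((-I*sqrt(5)/5 + 12) - 75)**2 = ((12 - I*sqrt(5)/5) - 75)**2 = (-63 - I*sqrt(5)/5)**2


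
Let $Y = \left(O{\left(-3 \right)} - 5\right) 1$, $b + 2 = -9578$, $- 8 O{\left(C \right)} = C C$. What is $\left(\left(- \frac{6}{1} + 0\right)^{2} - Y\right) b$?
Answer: $- \frac{807115}{2} \approx -4.0356 \cdot 10^{5}$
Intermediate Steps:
$O{\left(C \right)} = - \frac{C^{2}}{8}$ ($O{\left(C \right)} = - \frac{C C}{8} = - \frac{C^{2}}{8}$)
$b = -9580$ ($b = -2 - 9578 = -9580$)
$Y = - \frac{49}{8}$ ($Y = \left(- \frac{\left(-3\right)^{2}}{8} - 5\right) 1 = \left(\left(- \frac{1}{8}\right) 9 - 5\right) 1 = \left(- \frac{9}{8} - 5\right) 1 = \left(- \frac{49}{8}\right) 1 = - \frac{49}{8} \approx -6.125$)
$\left(\left(- \frac{6}{1} + 0\right)^{2} - Y\right) b = \left(\left(- \frac{6}{1} + 0\right)^{2} - - \frac{49}{8}\right) \left(-9580\right) = \left(\left(\left(-6\right) 1 + 0\right)^{2} + \frac{49}{8}\right) \left(-9580\right) = \left(\left(-6 + 0\right)^{2} + \frac{49}{8}\right) \left(-9580\right) = \left(\left(-6\right)^{2} + \frac{49}{8}\right) \left(-9580\right) = \left(36 + \frac{49}{8}\right) \left(-9580\right) = \frac{337}{8} \left(-9580\right) = - \frac{807115}{2}$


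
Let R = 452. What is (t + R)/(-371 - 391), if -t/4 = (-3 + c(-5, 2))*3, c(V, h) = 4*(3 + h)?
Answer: -124/381 ≈ -0.32546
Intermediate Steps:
c(V, h) = 12 + 4*h
t = -204 (t = -4*(-3 + (12 + 4*2))*3 = -4*(-3 + (12 + 8))*3 = -4*(-3 + 20)*3 = -68*3 = -4*51 = -204)
(t + R)/(-371 - 391) = (-204 + 452)/(-371 - 391) = 248/(-762) = 248*(-1/762) = -124/381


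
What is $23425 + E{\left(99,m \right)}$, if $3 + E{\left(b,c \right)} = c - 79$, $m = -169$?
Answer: $23174$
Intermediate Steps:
$E{\left(b,c \right)} = -82 + c$ ($E{\left(b,c \right)} = -3 + \left(c - 79\right) = -3 + \left(-79 + c\right) = -82 + c$)
$23425 + E{\left(99,m \right)} = 23425 - 251 = 23174$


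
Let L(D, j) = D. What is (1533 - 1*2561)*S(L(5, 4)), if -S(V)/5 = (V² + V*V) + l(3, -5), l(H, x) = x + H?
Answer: 246720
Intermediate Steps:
l(H, x) = H + x
S(V) = 10 - 10*V² (S(V) = -5*((V² + V*V) + (3 - 5)) = -5*((V² + V²) - 2) = -5*(2*V² - 2) = -5*(-2 + 2*V²) = 10 - 10*V²)
(1533 - 1*2561)*S(L(5, 4)) = (1533 - 1*2561)*(10 - 10*5²) = (1533 - 2561)*(10 - 10*25) = -1028*(10 - 250) = -1028*(-240) = 246720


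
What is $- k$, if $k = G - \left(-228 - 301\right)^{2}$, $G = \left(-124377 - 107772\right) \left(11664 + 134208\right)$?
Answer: $33864318769$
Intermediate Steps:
$G = -33864038928$ ($G = \left(-232149\right) 145872 = -33864038928$)
$k = -33864318769$ ($k = -33864038928 - \left(-228 - 301\right)^{2} = -33864038928 - \left(-529\right)^{2} = -33864038928 - 279841 = -33864318769$)
$- k = \left(-1\right) \left(-33864318769\right) = 33864318769$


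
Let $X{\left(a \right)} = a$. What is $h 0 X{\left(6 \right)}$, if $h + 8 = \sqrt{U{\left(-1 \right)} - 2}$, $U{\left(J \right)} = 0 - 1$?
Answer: $0$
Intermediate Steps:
$U{\left(J \right)} = -1$ ($U{\left(J \right)} = 0 - 1 = -1$)
$h = -8 + i \sqrt{3}$ ($h = -8 + \sqrt{-1 - 2} = -8 + \sqrt{-3} = -8 + i \sqrt{3} \approx -8.0 + 1.732 i$)
$h 0 X{\left(6 \right)} = \left(-8 + i \sqrt{3}\right) 0 \cdot 6 = 0 \cdot 6 = 0$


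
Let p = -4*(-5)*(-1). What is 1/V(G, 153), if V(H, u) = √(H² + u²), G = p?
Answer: √23809/23809 ≈ 0.0064808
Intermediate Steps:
p = -20 (p = 20*(-1) = -20)
G = -20
1/V(G, 153) = 1/(√((-20)² + 153²)) = 1/(√(400 + 23409)) = 1/(√23809) = √23809/23809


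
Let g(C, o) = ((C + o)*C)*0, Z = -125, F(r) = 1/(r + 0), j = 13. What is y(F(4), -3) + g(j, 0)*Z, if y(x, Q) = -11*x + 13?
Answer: 41/4 ≈ 10.250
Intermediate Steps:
F(r) = 1/r
g(C, o) = 0 (g(C, o) = (C*(C + o))*0 = 0)
y(x, Q) = 13 - 11*x
y(F(4), -3) + g(j, 0)*Z = (13 - 11/4) + 0*(-125) = (13 - 11*1/4) + 0 = (13 - 11/4) + 0 = 41/4 + 0 = 41/4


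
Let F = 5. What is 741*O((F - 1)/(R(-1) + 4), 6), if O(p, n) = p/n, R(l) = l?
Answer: 494/3 ≈ 164.67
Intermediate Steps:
741*O((F - 1)/(R(-1) + 4), 6) = 741*(((5 - 1)/(-1 + 4))/6) = 741*((4/3)*(⅙)) = 741*(2/9) = 494/3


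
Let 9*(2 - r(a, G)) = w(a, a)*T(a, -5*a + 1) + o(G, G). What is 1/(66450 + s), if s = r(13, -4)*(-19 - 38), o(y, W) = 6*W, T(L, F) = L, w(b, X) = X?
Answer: 3/201763 ≈ 1.4869e-5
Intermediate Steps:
r(a, G) = 2 - 2*G/3 - a²/9 (r(a, G) = 2 - (a*a + 6*G)/9 = 2 - (a² + 6*G)/9 = 2 + (-2*G/3 - a²/9) = 2 - 2*G/3 - a²/9)
s = 2413/3 (s = (2 - ⅔*(-4) - ⅑*13²)*(-19 - 38) = (2 + 8/3 - ⅑*169)*(-57) = (2 + 8/3 - 169/9)*(-57) = -127/9*(-57) = 2413/3 ≈ 804.33)
1/(66450 + s) = 1/(66450 + 2413/3) = 1/(201763/3) = 3/201763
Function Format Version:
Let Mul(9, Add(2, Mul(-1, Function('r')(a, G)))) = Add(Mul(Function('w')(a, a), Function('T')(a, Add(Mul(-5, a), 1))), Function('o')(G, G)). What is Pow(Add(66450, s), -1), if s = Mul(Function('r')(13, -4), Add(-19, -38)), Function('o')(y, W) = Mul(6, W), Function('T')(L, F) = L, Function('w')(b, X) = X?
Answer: Rational(3, 201763) ≈ 1.4869e-5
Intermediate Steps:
Function('r')(a, G) = Add(2, Mul(Rational(-2, 3), G), Mul(Rational(-1, 9), Pow(a, 2))) (Function('r')(a, G) = Add(2, Mul(Rational(-1, 9), Add(Mul(a, a), Mul(6, G)))) = Add(2, Mul(Rational(-1, 9), Add(Pow(a, 2), Mul(6, G)))) = Add(2, Add(Mul(Rational(-2, 3), G), Mul(Rational(-1, 9), Pow(a, 2)))) = Add(2, Mul(Rational(-2, 3), G), Mul(Rational(-1, 9), Pow(a, 2))))
s = Rational(2413, 3) (s = Mul(Add(2, Mul(Rational(-2, 3), -4), Mul(Rational(-1, 9), Pow(13, 2))), Add(-19, -38)) = Mul(Add(2, Rational(8, 3), Mul(Rational(-1, 9), 169)), -57) = Mul(Add(2, Rational(8, 3), Rational(-169, 9)), -57) = Mul(Rational(-127, 9), -57) = Rational(2413, 3) ≈ 804.33)
Pow(Add(66450, s), -1) = Pow(Add(66450, Rational(2413, 3)), -1) = Pow(Rational(201763, 3), -1) = Rational(3, 201763)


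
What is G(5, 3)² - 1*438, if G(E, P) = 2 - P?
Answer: -437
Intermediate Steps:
G(5, 3)² - 1*438 = (2 - 1*3)² - 1*438 = (2 - 3)² - 438 = (-1)² - 438 = 1 - 438 = -437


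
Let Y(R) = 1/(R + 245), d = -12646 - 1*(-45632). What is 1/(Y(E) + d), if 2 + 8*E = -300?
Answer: 829/27345398 ≈ 3.0316e-5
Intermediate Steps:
E = -151/4 (E = -¼ + (⅛)*(-300) = -¼ - 75/2 = -151/4 ≈ -37.750)
d = 32986 (d = -12646 + 45632 = 32986)
Y(R) = 1/(245 + R)
1/(Y(E) + d) = 1/(1/(245 - 151/4) + 32986) = 1/(1/(829/4) + 32986) = 1/(4/829 + 32986) = 1/(27345398/829) = 829/27345398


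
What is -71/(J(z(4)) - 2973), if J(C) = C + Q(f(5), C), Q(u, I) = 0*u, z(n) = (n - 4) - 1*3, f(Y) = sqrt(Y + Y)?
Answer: 71/2976 ≈ 0.023858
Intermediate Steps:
f(Y) = sqrt(2)*sqrt(Y) (f(Y) = sqrt(2*Y) = sqrt(2)*sqrt(Y))
z(n) = -7 + n (z(n) = (-4 + n) - 3 = -7 + n)
Q(u, I) = 0
J(C) = C (J(C) = C + 0 = C)
-71/(J(z(4)) - 2973) = -71/((-7 + 4) - 2973) = -71/(-3 - 2973) = -71/(-2976) = -1/2976*(-71) = 71/2976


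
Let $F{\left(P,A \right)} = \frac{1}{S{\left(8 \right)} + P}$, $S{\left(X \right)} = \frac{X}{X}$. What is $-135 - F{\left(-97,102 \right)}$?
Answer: $- \frac{12959}{96} \approx -134.99$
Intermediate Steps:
$S{\left(X \right)} = 1$
$F{\left(P,A \right)} = \frac{1}{1 + P}$
$-135 - F{\left(-97,102 \right)} = -135 - \frac{1}{1 - 97} = -135 - \frac{1}{-96} = -135 - - \frac{1}{96} = -135 + \frac{1}{96} = - \frac{12959}{96}$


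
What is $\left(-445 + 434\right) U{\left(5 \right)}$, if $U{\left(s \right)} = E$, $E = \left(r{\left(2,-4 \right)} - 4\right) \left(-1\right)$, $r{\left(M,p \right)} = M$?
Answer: $-22$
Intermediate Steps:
$E = 2$ ($E = \left(2 - 4\right) \left(-1\right) = \left(-2\right) \left(-1\right) = 2$)
$U{\left(s \right)} = 2$
$\left(-445 + 434\right) U{\left(5 \right)} = \left(-445 + 434\right) 2 = \left(-11\right) 2 = -22$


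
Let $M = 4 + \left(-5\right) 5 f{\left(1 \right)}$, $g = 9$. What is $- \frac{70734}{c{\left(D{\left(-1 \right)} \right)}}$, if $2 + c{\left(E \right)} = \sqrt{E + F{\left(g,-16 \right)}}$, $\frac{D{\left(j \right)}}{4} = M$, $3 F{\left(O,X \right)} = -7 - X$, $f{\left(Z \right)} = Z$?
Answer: $\frac{141468}{85} + \frac{636606 i}{85} \approx 1664.3 + 7489.5 i$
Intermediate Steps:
$F{\left(O,X \right)} = - \frac{7}{3} - \frac{X}{3}$ ($F{\left(O,X \right)} = \frac{-7 - X}{3} = - \frac{7}{3} - \frac{X}{3}$)
$M = -21$ ($M = 4 + \left(-5\right) 5 \cdot 1 = 4 - 25 = -21$)
$D{\left(j \right)} = -84$ ($D{\left(j \right)} = 4 \left(-21\right) = -84$)
$c{\left(E \right)} = -2 + \sqrt{3 + E}$ ($c{\left(E \right)} = -2 + \sqrt{E - -3} = -2 + \sqrt{E + \left(- \frac{7}{3} + \frac{16}{3}\right)} = -2 + \sqrt{E + 3} = -2 + \sqrt{3 + E}$)
$- \frac{70734}{c{\left(D{\left(-1 \right)} \right)}} = - \frac{70734}{-2 + \sqrt{3 - 84}} = - \frac{70734}{-2 + \sqrt{-81}} = - \frac{70734}{-2 + 9 i} = - 70734 \frac{-2 - 9 i}{85} = - \frac{70734 \left(-2 - 9 i\right)}{85}$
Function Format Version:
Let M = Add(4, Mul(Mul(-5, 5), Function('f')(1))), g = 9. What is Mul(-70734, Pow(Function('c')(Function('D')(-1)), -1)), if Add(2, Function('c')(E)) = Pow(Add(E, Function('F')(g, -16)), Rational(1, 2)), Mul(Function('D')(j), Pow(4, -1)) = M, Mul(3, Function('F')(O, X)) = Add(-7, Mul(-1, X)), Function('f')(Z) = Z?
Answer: Add(Rational(141468, 85), Mul(Rational(636606, 85), I)) ≈ Add(1664.3, Mul(7489.5, I))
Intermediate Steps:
Function('F')(O, X) = Add(Rational(-7, 3), Mul(Rational(-1, 3), X)) (Function('F')(O, X) = Mul(Rational(1, 3), Add(-7, Mul(-1, X))) = Add(Rational(-7, 3), Mul(Rational(-1, 3), X)))
M = -21 (M = Add(4, Mul(Mul(-5, 5), 1)) = Add(4, Mul(-25, 1)) = Add(4, -25) = -21)
Function('D')(j) = -84 (Function('D')(j) = Mul(4, -21) = -84)
Function('c')(E) = Add(-2, Pow(Add(3, E), Rational(1, 2))) (Function('c')(E) = Add(-2, Pow(Add(E, Add(Rational(-7, 3), Mul(Rational(-1, 3), -16))), Rational(1, 2))) = Add(-2, Pow(Add(E, Add(Rational(-7, 3), Rational(16, 3))), Rational(1, 2))) = Add(-2, Pow(Add(E, 3), Rational(1, 2))) = Add(-2, Pow(Add(3, E), Rational(1, 2))))
Mul(-70734, Pow(Function('c')(Function('D')(-1)), -1)) = Mul(-70734, Pow(Add(-2, Pow(Add(3, -84), Rational(1, 2))), -1)) = Mul(-70734, Pow(Add(-2, Pow(-81, Rational(1, 2))), -1)) = Mul(-70734, Pow(Add(-2, Mul(9, I)), -1)) = Mul(-70734, Mul(Rational(1, 85), Add(-2, Mul(-9, I)))) = Mul(Rational(-70734, 85), Add(-2, Mul(-9, I)))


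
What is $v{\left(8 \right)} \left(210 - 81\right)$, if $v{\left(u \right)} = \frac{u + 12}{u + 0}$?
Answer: $\frac{645}{2} \approx 322.5$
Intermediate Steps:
$v{\left(u \right)} = \frac{12 + u}{u}$
$v{\left(8 \right)} \left(210 - 81\right) = \frac{12 + 8}{8} \left(210 - 81\right) = \frac{1}{8} \cdot 20 \left(210 - 81\right) = \frac{5}{2} \cdot 129 = \frac{645}{2}$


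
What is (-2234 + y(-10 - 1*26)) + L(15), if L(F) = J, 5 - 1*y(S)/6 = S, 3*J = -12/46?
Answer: -45726/23 ≈ -1988.1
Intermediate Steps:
J = -2/23 (J = (-12/46)/3 = (-12*1/46)/3 = (⅓)*(-6/23) = -2/23 ≈ -0.086957)
y(S) = 30 - 6*S
L(F) = -2/23
(-2234 + y(-10 - 1*26)) + L(15) = (-2234 + (30 - 6*(-10 - 1*26))) - 2/23 = (-2234 + (30 - 6*(-10 - 26))) - 2/23 = (-2234 + (30 - 6*(-36))) - 2/23 = (-2234 + (30 + 216)) - 2/23 = (-2234 + 246) - 2/23 = -1988 - 2/23 = -45726/23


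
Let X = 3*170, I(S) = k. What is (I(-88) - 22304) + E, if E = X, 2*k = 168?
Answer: -21710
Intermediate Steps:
k = 84 (k = (½)*168 = 84)
I(S) = 84
X = 510
E = 510
(I(-88) - 22304) + E = (84 - 22304) + 510 = -22220 + 510 = -21710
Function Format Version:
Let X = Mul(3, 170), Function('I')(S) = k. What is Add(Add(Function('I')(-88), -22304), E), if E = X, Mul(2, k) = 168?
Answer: -21710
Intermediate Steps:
k = 84 (k = Mul(Rational(1, 2), 168) = 84)
Function('I')(S) = 84
X = 510
E = 510
Add(Add(Function('I')(-88), -22304), E) = Add(Add(84, -22304), 510) = Add(-22220, 510) = -21710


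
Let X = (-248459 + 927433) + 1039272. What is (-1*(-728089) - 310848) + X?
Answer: 2135487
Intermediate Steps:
X = 1718246 (X = 678974 + 1039272 = 1718246)
(-1*(-728089) - 310848) + X = (-1*(-728089) - 310848) + 1718246 = (728089 - 310848) + 1718246 = 417241 + 1718246 = 2135487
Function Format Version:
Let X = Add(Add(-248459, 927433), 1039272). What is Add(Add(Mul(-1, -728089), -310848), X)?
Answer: 2135487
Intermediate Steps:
X = 1718246 (X = Add(678974, 1039272) = 1718246)
Add(Add(Mul(-1, -728089), -310848), X) = Add(Add(Mul(-1, -728089), -310848), 1718246) = Add(Add(728089, -310848), 1718246) = Add(417241, 1718246) = 2135487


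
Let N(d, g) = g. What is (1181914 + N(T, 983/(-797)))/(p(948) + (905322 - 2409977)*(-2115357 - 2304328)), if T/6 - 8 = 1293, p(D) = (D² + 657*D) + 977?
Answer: 941984475/5300131816985024 ≈ 1.7773e-7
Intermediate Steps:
p(D) = 977 + D² + 657*D
T = 7806 (T = 48 + 6*1293 = 48 + 7758 = 7806)
(1181914 + N(T, 983/(-797)))/(p(948) + (905322 - 2409977)*(-2115357 - 2304328)) = (1181914 + 983/(-797))/((977 + 948² + 657*948) + (905322 - 2409977)*(-2115357 - 2304328)) = (1181914 + 983*(-1/797))/((977 + 898704 + 622836) - 1504655*(-4419685)) = (1181914 - 983/797)/(1522517 + 6650101133675) = (941984475/797)/6650102656192 = (941984475/797)*(1/6650102656192) = 941984475/5300131816985024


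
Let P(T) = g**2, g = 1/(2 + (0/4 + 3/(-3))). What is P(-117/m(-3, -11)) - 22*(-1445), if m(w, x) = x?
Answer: 31791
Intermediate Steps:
g = 1 (g = 1/(2 + (0*(1/4) + 3*(-1/3))) = 1/(2 + (0 - 1)) = 1/(2 - 1) = 1/1 = 1)
P(T) = 1 (P(T) = 1**2 = 1)
P(-117/m(-3, -11)) - 22*(-1445) = 1 - 22*(-1445) = 1 + 31790 = 31791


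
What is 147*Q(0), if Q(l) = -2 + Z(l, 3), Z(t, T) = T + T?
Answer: 588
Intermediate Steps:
Z(t, T) = 2*T
Q(l) = 4 (Q(l) = -2 + 2*3 = -2 + 6 = 4)
147*Q(0) = 147*4 = 588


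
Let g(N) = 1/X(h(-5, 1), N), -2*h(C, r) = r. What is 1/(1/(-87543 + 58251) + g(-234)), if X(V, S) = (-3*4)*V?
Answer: 9764/1627 ≈ 6.0012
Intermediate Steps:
h(C, r) = -r/2
X(V, S) = -12*V
g(N) = ⅙ (g(N) = 1/(-(-6)) = 1/(-12*(-½)) = 1/6 = ⅙)
1/(1/(-87543 + 58251) + g(-234)) = 1/(1/(-87543 + 58251) + ⅙) = 1/(1/(-29292) + ⅙) = 1/(-1/29292 + ⅙) = 1/(1627/9764) = 9764/1627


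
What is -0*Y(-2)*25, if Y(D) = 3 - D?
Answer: 0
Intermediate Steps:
-0*Y(-2)*25 = -0*(3 - 1*(-2))*25 = -0*(3 + 2)*25 = -0*5*25 = -26*0*25 = 0*25 = 0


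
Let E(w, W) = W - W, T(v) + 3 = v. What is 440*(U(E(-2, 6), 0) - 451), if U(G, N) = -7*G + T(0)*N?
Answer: -198440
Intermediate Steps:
T(v) = -3 + v
E(w, W) = 0
U(G, N) = -7*G - 3*N (U(G, N) = -7*G + (-3 + 0)*N = -7*G - 3*N)
440*(U(E(-2, 6), 0) - 451) = 440*((-7*0 - 3*0) - 451) = 440*((0 + 0) - 451) = 440*(0 - 451) = 440*(-451) = -198440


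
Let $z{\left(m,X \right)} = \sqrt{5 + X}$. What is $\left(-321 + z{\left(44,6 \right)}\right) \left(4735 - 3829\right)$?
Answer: $-290826 + 906 \sqrt{11} \approx -2.8782 \cdot 10^{5}$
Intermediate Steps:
$\left(-321 + z{\left(44,6 \right)}\right) \left(4735 - 3829\right) = \left(-321 + \sqrt{5 + 6}\right) \left(4735 - 3829\right) = \left(-321 + \sqrt{11}\right) 906 = -290826 + 906 \sqrt{11}$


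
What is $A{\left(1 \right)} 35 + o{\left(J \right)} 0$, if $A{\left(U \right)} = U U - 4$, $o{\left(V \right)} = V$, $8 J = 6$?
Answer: $-105$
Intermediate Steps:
$J = \frac{3}{4}$ ($J = \frac{1}{8} \cdot 6 = \frac{3}{4} \approx 0.75$)
$A{\left(U \right)} = -4 + U^{2}$ ($A{\left(U \right)} = U^{2} - 4 = -4 + U^{2}$)
$A{\left(1 \right)} 35 + o{\left(J \right)} 0 = \left(-4 + 1^{2}\right) 35 + \frac{3}{4} \cdot 0 = \left(-4 + 1\right) 35 + 0 = \left(-3\right) 35 + 0 = -105 + 0 = -105$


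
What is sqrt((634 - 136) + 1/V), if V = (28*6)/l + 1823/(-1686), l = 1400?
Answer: 2*sqrt(203955649593)/40517 ≈ 22.293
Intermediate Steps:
V = -40517/42150 (V = (28*6)/1400 + 1823/(-1686) = 168*(1/1400) + 1823*(-1/1686) = 3/25 - 1823/1686 = -40517/42150 ≈ -0.96126)
sqrt((634 - 136) + 1/V) = sqrt((634 - 136) + 1/(-40517/42150)) = sqrt(498 - 42150/40517) = sqrt(20135316/40517) = 2*sqrt(203955649593)/40517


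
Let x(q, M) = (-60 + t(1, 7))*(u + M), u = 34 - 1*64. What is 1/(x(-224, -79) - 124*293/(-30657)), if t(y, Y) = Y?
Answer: 30657/177141821 ≈ 0.00017306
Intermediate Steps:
u = -30 (u = 34 - 64 = -30)
x(q, M) = 1590 - 53*M (x(q, M) = (-60 + 7)*(-30 + M) = -53*(-30 + M) = 1590 - 53*M)
1/(x(-224, -79) - 124*293/(-30657)) = 1/((1590 - 53*(-79)) - 124*293/(-30657)) = 1/((1590 + 4187) - 36332*(-1/30657)) = 1/(5777 + 36332/30657) = 1/(177141821/30657) = 30657/177141821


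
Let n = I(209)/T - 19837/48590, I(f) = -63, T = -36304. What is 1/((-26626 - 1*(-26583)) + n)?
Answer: -882005680/38284794879 ≈ -0.023038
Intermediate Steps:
n = -358550639/882005680 (n = -63/(-36304) - 19837/48590 = -63*(-1/36304) - 19837*1/48590 = 63/36304 - 19837/48590 = -358550639/882005680 ≈ -0.40652)
1/((-26626 - 1*(-26583)) + n) = 1/((-26626 - 1*(-26583)) - 358550639/882005680) = 1/((-26626 + 26583) - 358550639/882005680) = 1/(-43 - 358550639/882005680) = 1/(-38284794879/882005680) = -882005680/38284794879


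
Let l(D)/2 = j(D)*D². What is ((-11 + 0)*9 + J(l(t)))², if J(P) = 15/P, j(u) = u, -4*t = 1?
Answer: 335241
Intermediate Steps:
t = -¼ (t = -¼*1 = -¼ ≈ -0.25000)
l(D) = 2*D³ (l(D) = 2*(D*D²) = 2*D³)
((-11 + 0)*9 + J(l(t)))² = ((-11 + 0)*9 + 15/((2*(-¼)³)))² = (-11*9 + 15/((2*(-1/64))))² = (-99 + 15/(-1/32))² = (-99 + 15*(-32))² = (-99 - 480)² = (-579)² = 335241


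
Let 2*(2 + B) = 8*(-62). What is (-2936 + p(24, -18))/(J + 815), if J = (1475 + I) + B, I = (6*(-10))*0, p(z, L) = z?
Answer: -364/255 ≈ -1.4275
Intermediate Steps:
B = -250 (B = -2 + (8*(-62))/2 = -2 + (½)*(-496) = -2 - 248 = -250)
I = 0 (I = -60*0 = 0)
J = 1225 (J = (1475 + 0) - 250 = 1475 - 250 = 1225)
(-2936 + p(24, -18))/(J + 815) = (-2936 + 24)/(1225 + 815) = -2912/2040 = -2912*1/2040 = -364/255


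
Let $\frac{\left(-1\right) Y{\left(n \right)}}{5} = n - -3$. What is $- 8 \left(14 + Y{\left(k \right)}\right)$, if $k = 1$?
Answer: $48$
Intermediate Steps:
$Y{\left(n \right)} = -15 - 5 n$ ($Y{\left(n \right)} = - 5 \left(n - -3\right) = - 5 \left(n + 3\right) = - 5 \left(3 + n\right) = -15 - 5 n$)
$- 8 \left(14 + Y{\left(k \right)}\right) = - 8 \left(14 - 20\right) = \left(-8\right) \left(-6\right) = 48$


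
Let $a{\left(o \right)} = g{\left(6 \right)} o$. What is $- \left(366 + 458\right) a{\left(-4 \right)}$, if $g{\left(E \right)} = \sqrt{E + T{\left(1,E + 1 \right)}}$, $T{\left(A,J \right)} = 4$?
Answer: $3296 \sqrt{10} \approx 10423.0$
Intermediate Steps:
$g{\left(E \right)} = \sqrt{4 + E}$ ($g{\left(E \right)} = \sqrt{E + 4} = \sqrt{4 + E}$)
$a{\left(o \right)} = o \sqrt{10}$ ($a{\left(o \right)} = \sqrt{4 + 6} o = \sqrt{10} o = o \sqrt{10}$)
$- \left(366 + 458\right) a{\left(-4 \right)} = - \left(366 + 458\right) \left(- 4 \sqrt{10}\right) = - 824 \left(- 4 \sqrt{10}\right) = - \left(-3296\right) \sqrt{10} = 3296 \sqrt{10}$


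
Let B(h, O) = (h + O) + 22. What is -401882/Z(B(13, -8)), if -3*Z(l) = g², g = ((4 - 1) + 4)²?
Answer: 1205646/2401 ≈ 502.14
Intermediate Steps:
B(h, O) = 22 + O + h (B(h, O) = (O + h) + 22 = 22 + O + h)
g = 49 (g = (3 + 4)² = 7² = 49)
Z(l) = -2401/3 (Z(l) = -⅓*49² = -⅓*2401 = -2401/3)
-401882/Z(B(13, -8)) = -401882/(-2401/3) = -401882*(-3/2401) = 1205646/2401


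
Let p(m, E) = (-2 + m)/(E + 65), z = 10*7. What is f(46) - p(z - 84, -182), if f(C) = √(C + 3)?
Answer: 803/117 ≈ 6.8633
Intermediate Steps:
z = 70
f(C) = √(3 + C)
p(m, E) = (-2 + m)/(65 + E)
f(46) - p(z - 84, -182) = √(3 + 46) - (-2 + (70 - 84))/(65 - 182) = √49 - (-2 - 14)/(-117) = 7 - (-1)*(-16)/117 = 7 - 1*16/117 = 7 - 16/117 = 803/117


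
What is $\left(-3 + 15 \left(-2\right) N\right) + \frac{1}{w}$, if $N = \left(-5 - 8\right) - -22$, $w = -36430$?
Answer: $- \frac{9945391}{36430} \approx -273.0$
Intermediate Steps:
$N = 9$ ($N = \left(-5 - 8\right) + 22 = -13 + 22 = 9$)
$\left(-3 + 15 \left(-2\right) N\right) + \frac{1}{w} = \left(-3 + 15 \left(-2\right) 9\right) + \frac{1}{-36430} = \left(-3 - 270\right) - \frac{1}{36430} = -273 - \frac{1}{36430} = - \frac{9945391}{36430}$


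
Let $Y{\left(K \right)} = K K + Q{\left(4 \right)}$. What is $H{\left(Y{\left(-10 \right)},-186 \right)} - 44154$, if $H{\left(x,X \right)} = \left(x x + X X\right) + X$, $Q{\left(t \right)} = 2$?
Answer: $660$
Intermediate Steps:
$Y{\left(K \right)} = 2 + K^{2}$ ($Y{\left(K \right)} = K K + 2 = K^{2} + 2 = 2 + K^{2}$)
$H{\left(x,X \right)} = X + X^{2} + x^{2}$ ($H{\left(x,X \right)} = \left(x^{2} + X^{2}\right) + X = \left(X^{2} + x^{2}\right) + X = X + X^{2} + x^{2}$)
$H{\left(Y{\left(-10 \right)},-186 \right)} - 44154 = \left(-186 + \left(-186\right)^{2} + \left(2 + \left(-10\right)^{2}\right)^{2}\right) - 44154 = \left(-186 + 34596 + \left(2 + 100\right)^{2}\right) - 44154 = \left(-186 + 34596 + 102^{2}\right) - 44154 = \left(-186 + 34596 + 10404\right) - 44154 = 44814 - 44154 = 660$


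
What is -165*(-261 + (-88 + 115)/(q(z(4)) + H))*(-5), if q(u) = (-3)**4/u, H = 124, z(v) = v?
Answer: -124153425/577 ≈ -2.1517e+5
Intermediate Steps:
q(u) = 81/u
-165*(-261 + (-88 + 115)/(q(z(4)) + H))*(-5) = -165*(-261 + (-88 + 115)/(81/4 + 124))*(-5) = -165*(-261 + 27/(81*(1/4) + 124))*(-5) = -165*(-261 + 27/(81/4 + 124))*(-5) = -165*(-261 + 27/(577/4))*(-5) = -165*(-261 + 27*(4/577))*(-5) = -165*(-261 + 108/577)*(-5) = -165*(-150489/577)*(-5) = (24830685/577)*(-5) = -124153425/577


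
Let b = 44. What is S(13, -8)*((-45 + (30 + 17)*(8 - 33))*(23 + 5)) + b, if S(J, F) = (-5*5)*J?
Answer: 11102044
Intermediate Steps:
S(J, F) = -25*J
S(13, -8)*((-45 + (30 + 17)*(8 - 33))*(23 + 5)) + b = (-25*13)*((-45 + (30 + 17)*(8 - 33))*(23 + 5)) + 44 = -325*(-45 + 47*(-25))*28 + 44 = -325*(-45 - 1175)*28 + 44 = -(-396500)*28 + 44 = -325*(-34160) + 44 = 11102000 + 44 = 11102044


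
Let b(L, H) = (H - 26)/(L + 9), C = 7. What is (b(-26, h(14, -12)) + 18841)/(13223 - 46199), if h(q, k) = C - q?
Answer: -160165/280296 ≈ -0.57141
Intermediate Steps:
h(q, k) = 7 - q
b(L, H) = (-26 + H)/(9 + L)
(b(-26, h(14, -12)) + 18841)/(13223 - 46199) = ((-26 + (7 - 1*14))/(9 - 26) + 18841)/(13223 - 46199) = ((-26 + (7 - 14))/(-17) + 18841)/(-32976) = (-(-26 - 7)/17 + 18841)*(-1/32976) = (-1/17*(-33) + 18841)*(-1/32976) = (33/17 + 18841)*(-1/32976) = (320330/17)*(-1/32976) = -160165/280296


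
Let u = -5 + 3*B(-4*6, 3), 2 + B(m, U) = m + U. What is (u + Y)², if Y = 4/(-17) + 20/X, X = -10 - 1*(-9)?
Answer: 2566404/289 ≈ 8880.3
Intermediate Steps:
X = -1 (X = -10 + 9 = -1)
B(m, U) = -2 + U + m (B(m, U) = -2 + (m + U) = -2 + (U + m) = -2 + U + m)
u = -74 (u = -5 + 3*(-2 + 3 - 4*6) = -5 + 3*(-2 + 3 - 24) = -5 + 3*(-23) = -5 - 69 = -74)
Y = -344/17 (Y = 4/(-17) + 20/(-1) = 4*(-1/17) + 20*(-1) = -4/17 - 20 = -344/17 ≈ -20.235)
(u + Y)² = (-74 - 344/17)² = (-1602/17)² = 2566404/289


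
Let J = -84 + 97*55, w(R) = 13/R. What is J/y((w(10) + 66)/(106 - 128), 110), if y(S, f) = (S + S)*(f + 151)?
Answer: -577610/175653 ≈ -3.2884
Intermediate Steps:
y(S, f) = 2*S*(151 + f) (y(S, f) = (2*S)*(151 + f) = 2*S*(151 + f))
J = 5251 (J = -84 + 5335 = 5251)
J/y((w(10) + 66)/(106 - 128), 110) = 5251/((2*((13/10 + 66)/(106 - 128))*(151 + 110))) = 5251/((2*((13*(1/10) + 66)/(-22))*261)) = 5251/((2*((13/10 + 66)*(-1/22))*261)) = 5251/((2*((673/10)*(-1/22))*261)) = 5251/((2*(-673/220)*261)) = 5251/(-175653/110) = 5251*(-110/175653) = -577610/175653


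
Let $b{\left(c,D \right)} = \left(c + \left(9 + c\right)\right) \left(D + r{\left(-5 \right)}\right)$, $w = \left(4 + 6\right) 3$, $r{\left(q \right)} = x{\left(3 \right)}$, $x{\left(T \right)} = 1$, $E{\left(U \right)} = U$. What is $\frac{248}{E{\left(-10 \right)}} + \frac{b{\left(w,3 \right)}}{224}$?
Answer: $- \frac{6599}{280} \approx -23.568$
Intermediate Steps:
$r{\left(q \right)} = 1$
$w = 30$ ($w = 10 \cdot 3 = 30$)
$b{\left(c,D \right)} = \left(1 + D\right) \left(9 + 2 c\right)$ ($b{\left(c,D \right)} = \left(c + \left(9 + c\right)\right) \left(D + 1\right) = \left(9 + 2 c\right) \left(1 + D\right) = \left(1 + D\right) \left(9 + 2 c\right)$)
$\frac{248}{E{\left(-10 \right)}} + \frac{b{\left(w,3 \right)}}{224} = \frac{248}{-10} + \frac{9 + 2 \cdot 30 + 9 \cdot 3 + 2 \cdot 3 \cdot 30}{224} = 248 \left(- \frac{1}{10}\right) + \left(9 + 60 + 27 + 180\right) \frac{1}{224} = - \frac{124}{5} + 276 \cdot \frac{1}{224} = - \frac{124}{5} + \frac{69}{56} = - \frac{6599}{280}$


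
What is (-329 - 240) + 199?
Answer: -370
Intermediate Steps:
(-329 - 240) + 199 = -569 + 199 = -370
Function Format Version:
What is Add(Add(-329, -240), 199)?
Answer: -370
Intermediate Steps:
Add(Add(-329, -240), 199) = Add(-569, 199) = -370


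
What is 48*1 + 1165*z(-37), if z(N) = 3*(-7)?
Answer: -24417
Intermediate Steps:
z(N) = -21
48*1 + 1165*z(-37) = 48*1 + 1165*(-21) = 48 - 24465 = -24417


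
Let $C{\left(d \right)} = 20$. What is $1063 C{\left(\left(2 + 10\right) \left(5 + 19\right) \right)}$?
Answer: $21260$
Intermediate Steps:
$1063 C{\left(\left(2 + 10\right) \left(5 + 19\right) \right)} = 1063 \cdot 20 = 21260$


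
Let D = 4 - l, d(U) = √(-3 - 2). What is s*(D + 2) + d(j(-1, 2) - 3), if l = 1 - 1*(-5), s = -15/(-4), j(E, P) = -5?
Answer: I*√5 ≈ 2.2361*I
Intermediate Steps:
s = 15/4 (s = -15*(-¼) = 15/4 ≈ 3.7500)
l = 6 (l = 1 + 5 = 6)
d(U) = I*√5 (d(U) = √(-5) = I*√5)
D = -2 (D = 4 - 1*6 = 4 - 6 = -2)
s*(D + 2) + d(j(-1, 2) - 3) = 15*(-2 + 2)/4 + I*√5 = (15/4)*0 + I*√5 = 0 + I*√5 = I*√5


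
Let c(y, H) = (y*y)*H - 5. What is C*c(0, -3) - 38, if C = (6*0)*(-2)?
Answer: -38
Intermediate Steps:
C = 0 (C = 0*(-2) = 0)
c(y, H) = -5 + H*y² (c(y, H) = y²*H - 5 = H*y² - 5 = -5 + H*y²)
C*c(0, -3) - 38 = 0*(-5 - 3*0²) - 38 = 0*(-5 - 3*0) - 38 = 0*(-5 + 0) - 38 = 0*(-5) - 38 = 0 - 38 = -38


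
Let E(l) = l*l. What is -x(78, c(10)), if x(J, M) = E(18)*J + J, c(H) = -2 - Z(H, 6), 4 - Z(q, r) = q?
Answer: -25350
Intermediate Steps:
Z(q, r) = 4 - q
E(l) = l²
c(H) = -6 + H (c(H) = -2 - (4 - H) = -2 + (-4 + H) = -6 + H)
x(J, M) = 325*J (x(J, M) = 18²*J + J = 324*J + J = 325*J)
-x(78, c(10)) = -325*78 = -1*25350 = -25350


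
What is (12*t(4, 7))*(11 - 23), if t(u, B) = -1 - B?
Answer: 1152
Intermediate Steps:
(12*t(4, 7))*(11 - 23) = (12*(-1 - 1*7))*(11 - 23) = (12*(-1 - 7))*(-12) = (12*(-8))*(-12) = -96*(-12) = 1152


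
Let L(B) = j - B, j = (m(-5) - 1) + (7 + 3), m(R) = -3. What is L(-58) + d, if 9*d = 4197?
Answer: 1591/3 ≈ 530.33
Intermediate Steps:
d = 1399/3 (d = (1/9)*4197 = 1399/3 ≈ 466.33)
j = 6 (j = (-3 - 1) + (7 + 3) = -4 + 10 = 6)
L(B) = 6 - B
L(-58) + d = (6 - 1*(-58)) + 1399/3 = (6 + 58) + 1399/3 = 64 + 1399/3 = 1591/3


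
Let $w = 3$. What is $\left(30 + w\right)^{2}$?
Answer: $1089$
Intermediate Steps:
$\left(30 + w\right)^{2} = \left(30 + 3\right)^{2} = 33^{2} = 1089$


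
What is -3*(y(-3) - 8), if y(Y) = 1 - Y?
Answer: 12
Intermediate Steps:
-3*(y(-3) - 8) = -3*((1 - 1*(-3)) - 8) = -3*((1 + 3) - 8) = -3*(4 - 8) = -3*(-4) = 12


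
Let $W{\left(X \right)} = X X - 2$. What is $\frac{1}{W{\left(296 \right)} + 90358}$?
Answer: $\frac{1}{177972} \approx 5.6189 \cdot 10^{-6}$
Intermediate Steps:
$W{\left(X \right)} = -2 + X^{2}$ ($W{\left(X \right)} = X^{2} - 2 = -2 + X^{2}$)
$\frac{1}{W{\left(296 \right)} + 90358} = \frac{1}{\left(-2 + 296^{2}\right) + 90358} = \frac{1}{\left(-2 + 87616\right) + 90358} = \frac{1}{87614 + 90358} = \frac{1}{177972}$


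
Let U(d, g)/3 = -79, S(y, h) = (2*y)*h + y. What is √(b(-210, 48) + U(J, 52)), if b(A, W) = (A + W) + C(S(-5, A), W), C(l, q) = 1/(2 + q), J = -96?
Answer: I*√39898/10 ≈ 19.974*I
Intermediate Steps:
S(y, h) = y + 2*h*y (S(y, h) = 2*h*y + y = y + 2*h*y)
U(d, g) = -237 (U(d, g) = 3*(-79) = -237)
b(A, W) = A + W + 1/(2 + W) (b(A, W) = (A + W) + 1/(2 + W) = A + W + 1/(2 + W))
√(b(-210, 48) + U(J, 52)) = √((1 + (2 + 48)*(-210 + 48))/(2 + 48) - 237) = √((1 + 50*(-162))/50 - 237) = √((1 - 8100)/50 - 237) = √((1/50)*(-8099) - 237) = √(-8099/50 - 237) = √(-19949/50) = I*√39898/10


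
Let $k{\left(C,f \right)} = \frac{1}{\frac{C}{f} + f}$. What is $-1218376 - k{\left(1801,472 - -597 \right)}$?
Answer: $- \frac{1394506872381}{1144562} \approx -1.2184 \cdot 10^{6}$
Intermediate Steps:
$k{\left(C,f \right)} = \frac{1}{f + \frac{C}{f}}$
$-1218376 - k{\left(1801,472 - -597 \right)} = -1218376 - \frac{472 - -597}{1801 + \left(472 - -597\right)^{2}} = -1218376 - \frac{472 + 597}{1801 + \left(472 + 597\right)^{2}} = -1218376 - \frac{1069}{1801 + 1069^{2}} = -1218376 - \frac{1069}{1801 + 1142761} = -1218376 - \frac{1069}{1144562} = - \frac{1394506872381}{1144562}$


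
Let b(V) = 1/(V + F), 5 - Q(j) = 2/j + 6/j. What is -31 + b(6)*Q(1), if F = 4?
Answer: -313/10 ≈ -31.300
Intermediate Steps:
Q(j) = 5 - 8/j (Q(j) = 5 - (2/j + 6/j) = 5 - 8/j)
b(V) = 1/(4 + V) (b(V) = 1/(V + 4) = 1/(4 + V))
-31 + b(6)*Q(1) = -31 + (5 - 8/1)/(4 + 6) = -31 + (5 - 8*1)/10 = -31 + (5 - 8)/10 = -31 + (1/10)*(-3) = -31 - 3/10 = -313/10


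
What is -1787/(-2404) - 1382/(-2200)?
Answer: 226679/165275 ≈ 1.3715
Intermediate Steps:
-1787/(-2404) - 1382/(-2200) = -1787*(-1/2404) - 1382*(-1/2200) = 1787/2404 + 691/1100 = 226679/165275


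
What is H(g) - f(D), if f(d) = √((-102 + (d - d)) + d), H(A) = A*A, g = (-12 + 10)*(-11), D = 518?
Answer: 484 - 4*√26 ≈ 463.60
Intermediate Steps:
g = 22 (g = -2*(-11) = 22)
H(A) = A²
f(d) = √(-102 + d) (f(d) = √((-102 + 0) + d) = √(-102 + d))
H(g) - f(D) = 22² - √(-102 + 518) = 484 - √416 = 484 - 4*√26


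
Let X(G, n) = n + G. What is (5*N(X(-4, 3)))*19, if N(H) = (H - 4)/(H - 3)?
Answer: 475/4 ≈ 118.75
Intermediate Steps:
X(G, n) = G + n
N(H) = (-4 + H)/(-3 + H)
(5*N(X(-4, 3)))*19 = (5*((-4 + (-4 + 3))/(-3 + (-4 + 3))))*19 = (5*((-4 - 1)/(-3 - 1)))*19 = (5*(-5/(-4)))*19 = (5*(-¼*(-5)))*19 = (5*(5/4))*19 = (25/4)*19 = 475/4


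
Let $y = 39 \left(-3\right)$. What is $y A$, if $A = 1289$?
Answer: $-150813$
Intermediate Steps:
$y = -117$
$y A = \left(-117\right) 1289 = -150813$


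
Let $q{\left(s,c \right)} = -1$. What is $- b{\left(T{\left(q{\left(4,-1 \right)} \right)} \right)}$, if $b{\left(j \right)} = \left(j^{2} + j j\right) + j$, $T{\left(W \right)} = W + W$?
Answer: $-6$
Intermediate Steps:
$T{\left(W \right)} = 2 W$
$b{\left(j \right)} = j + 2 j^{2}$ ($b{\left(j \right)} = \left(j^{2} + j^{2}\right) + j = 2 j^{2} + j = j + 2 j^{2}$)
$- b{\left(T{\left(q{\left(4,-1 \right)} \right)} \right)} = - 2 \left(-1\right) \left(1 + 2 \cdot 2 \left(-1\right)\right) = - \left(-2\right) \left(1 + 2 \left(-2\right)\right) = - \left(-2\right) \left(1 - 4\right) = - \left(-2\right) \left(-3\right) = \left(-1\right) 6 = -6$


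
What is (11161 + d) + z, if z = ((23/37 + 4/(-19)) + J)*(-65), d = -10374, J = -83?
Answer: 4327161/703 ≈ 6155.3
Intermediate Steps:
z = 3773900/703 (z = ((23/37 + 4/(-19)) - 83)*(-65) = ((23*(1/37) + 4*(-1/19)) - 83)*(-65) = ((23/37 - 4/19) - 83)*(-65) = (289/703 - 83)*(-65) = -58060/703*(-65) = 3773900/703 ≈ 5368.3)
(11161 + d) + z = (11161 - 10374) + 3773900/703 = 787 + 3773900/703 = 4327161/703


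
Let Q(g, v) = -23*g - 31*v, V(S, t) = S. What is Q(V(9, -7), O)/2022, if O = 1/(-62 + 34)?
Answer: -5765/56616 ≈ -0.10183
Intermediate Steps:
O = -1/28 (O = 1/(-28) = -1/28 ≈ -0.035714)
Q(g, v) = -31*v - 23*g
Q(V(9, -7), O)/2022 = (-31*(-1/28) - 23*9)/2022 = (31/28 - 207)*(1/2022) = -5765/28*1/2022 = -5765/56616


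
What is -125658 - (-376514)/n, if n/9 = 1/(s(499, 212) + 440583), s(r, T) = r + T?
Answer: 55384079398/3 ≈ 1.8461e+10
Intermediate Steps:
s(r, T) = T + r
n = 3/147098 (n = 9/((212 + 499) + 440583) = 9/(711 + 440583) = 9/441294 = 9*(1/441294) = 3/147098 ≈ 2.0395e-5)
-125658 - (-376514)/n = -125658 - (-376514)/3/147098 = -125658 - (-376514)*147098/3 = -125658 - 1*(-55384456372/3) = -125658 + 55384456372/3 = 55384079398/3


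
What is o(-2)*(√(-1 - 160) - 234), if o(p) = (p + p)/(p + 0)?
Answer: -468 + 2*I*√161 ≈ -468.0 + 25.377*I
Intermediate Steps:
o(p) = 2 (o(p) = (2*p)/p = 2)
o(-2)*(√(-1 - 160) - 234) = 2*(√(-1 - 160) - 234) = 2*(√(-161) - 234) = 2*(I*√161 - 234) = 2*(-234 + I*√161) = -468 + 2*I*√161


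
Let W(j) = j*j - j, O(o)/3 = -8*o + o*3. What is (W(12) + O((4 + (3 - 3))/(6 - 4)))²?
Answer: 10404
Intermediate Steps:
O(o) = -15*o (O(o) = 3*(-8*o + o*3) = 3*(-8*o + 3*o) = 3*(-5*o) = -15*o)
W(j) = j² - j
(W(12) + O((4 + (3 - 3))/(6 - 4)))² = (12*(-1 + 12) - 15*(4 + (3 - 3))/(6 - 4))² = (12*11 - 15*(4 + 0)/2)² = (132 - 60/2)² = (132 - 15*2)² = (132 - 30)² = 102² = 10404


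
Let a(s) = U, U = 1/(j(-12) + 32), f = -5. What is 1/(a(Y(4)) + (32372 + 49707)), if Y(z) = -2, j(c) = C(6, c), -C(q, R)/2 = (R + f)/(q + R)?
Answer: 79/6484244 ≈ 1.2183e-5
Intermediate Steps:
C(q, R) = -2*(-5 + R)/(R + q) (C(q, R) = -2*(R - 5)/(q + R) = -2*(-5 + R)/(R + q))
j(c) = 2*(5 - c)/(6 + c) (j(c) = 2*(5 - c)/(c + 6) = 2*(5 - c)/(6 + c))
U = 3/79 (U = 1/(2*(5 - 1*(-12))/(6 - 12) + 32) = 1/(2*(5 + 12)/(-6) + 32) = 1/(2*(-⅙)*17 + 32) = 1/(-17/3 + 32) = 1/(79/3) = 3/79 ≈ 0.037975)
a(s) = 3/79
1/(a(Y(4)) + (32372 + 49707)) = 1/(3/79 + (32372 + 49707)) = 1/(3/79 + 82079) = 1/(6484244/79) = 79/6484244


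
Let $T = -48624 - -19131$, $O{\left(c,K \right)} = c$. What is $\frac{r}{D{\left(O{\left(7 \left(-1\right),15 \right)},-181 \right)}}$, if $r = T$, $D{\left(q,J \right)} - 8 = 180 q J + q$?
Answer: $- \frac{29493}{228061} \approx -0.12932$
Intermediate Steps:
$D{\left(q,J \right)} = 8 + q + 180 J q$ ($D{\left(q,J \right)} = 8 + \left(180 q J + q\right) = 8 + \left(180 J q + q\right) = 8 + \left(q + 180 J q\right) = 8 + q + 180 J q$)
$T = -29493$ ($T = -48624 + 19131 = -29493$)
$r = -29493$
$\frac{r}{D{\left(O{\left(7 \left(-1\right),15 \right)},-181 \right)}} = - \frac{29493}{8 + 7 \left(-1\right) + 180 \left(-181\right) 7 \left(-1\right)} = - \frac{29493}{8 - 7 + 180 \left(-181\right) \left(-7\right)} = - \frac{29493}{8 - 7 + 228060} = - \frac{29493}{228061}$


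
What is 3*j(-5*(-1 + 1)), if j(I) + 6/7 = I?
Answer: -18/7 ≈ -2.5714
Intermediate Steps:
j(I) = -6/7 + I
3*j(-5*(-1 + 1)) = 3*(-6/7 - 5*(-1 + 1)) = 3*(-6/7 - 5*0) = 3*(-6/7 + 0) = 3*(-6/7) = -18/7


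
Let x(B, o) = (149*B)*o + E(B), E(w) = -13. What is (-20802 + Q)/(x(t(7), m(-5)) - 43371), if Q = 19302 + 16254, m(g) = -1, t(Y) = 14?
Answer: -7377/22735 ≈ -0.32448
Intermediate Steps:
Q = 35556
x(B, o) = -13 + 149*B*o (x(B, o) = (149*B)*o - 13 = 149*B*o - 13 = -13 + 149*B*o)
(-20802 + Q)/(x(t(7), m(-5)) - 43371) = (-20802 + 35556)/((-13 + 149*14*(-1)) - 43371) = 14754/((-13 - 2086) - 43371) = 14754/(-2099 - 43371) = 14754/(-45470) = 14754*(-1/45470) = -7377/22735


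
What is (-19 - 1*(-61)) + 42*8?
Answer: 378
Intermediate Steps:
(-19 - 1*(-61)) + 42*8 = (-19 + 61) + 336 = 42 + 336 = 378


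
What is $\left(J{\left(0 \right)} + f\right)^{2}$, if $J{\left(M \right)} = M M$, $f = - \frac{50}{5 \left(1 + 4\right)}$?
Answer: $4$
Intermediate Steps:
$f = -2$ ($f = - \frac{50}{5 \cdot 5} = - \frac{50}{25} = \left(-50\right) \frac{1}{25} = -2$)
$J{\left(M \right)} = M^{2}$
$\left(J{\left(0 \right)} + f\right)^{2} = \left(0^{2} - 2\right)^{2} = \left(0 - 2\right)^{2} = \left(-2\right)^{2} = 4$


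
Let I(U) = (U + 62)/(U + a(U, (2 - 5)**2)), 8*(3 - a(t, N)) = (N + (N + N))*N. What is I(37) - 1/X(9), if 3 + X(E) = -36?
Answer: 2815/273 ≈ 10.311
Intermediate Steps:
a(t, N) = 3 - 3*N**2/8 (a(t, N) = 3 - (N + (N + N))*N/8 = 3 - (N + 2*N)*N/8 = 3 - 3*N*N/8 = 3 - 3*N**2/8)
X(E) = -39 (X(E) = -3 - 36 = -39)
I(U) = (62 + U)/(-219/8 + U) (I(U) = (U + 62)/(U + (3 - 3*(2 - 5)**4/8)) = (62 + U)/(U + (3 - 3*((-3)**2)**2/8)) = (62 + U)/(U + (3 - 3/8*9**2)) = (62 + U)/(U + (3 - 3/8*81)) = (62 + U)/(U + (3 - 243/8)) = (62 + U)/(U - 219/8) = (62 + U)/(-219/8 + U))
I(37) - 1/X(9) = 8*(62 + 37)/(-219 + 8*37) - 1/(-39) = 8*99/(-219 + 296) - 1*(-1/39) = 8*99/77 + 1/39 = 8*(1/77)*99 + 1/39 = 72/7 + 1/39 = 2815/273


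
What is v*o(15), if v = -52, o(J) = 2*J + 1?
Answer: -1612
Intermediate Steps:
o(J) = 1 + 2*J
v*o(15) = -52*(1 + 2*15) = -52*(1 + 30) = -52*31 = -1612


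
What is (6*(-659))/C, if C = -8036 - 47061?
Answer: 3954/55097 ≈ 0.071764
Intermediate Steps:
C = -55097
(6*(-659))/C = (6*(-659))/(-55097) = -3954*(-1/55097) = 3954/55097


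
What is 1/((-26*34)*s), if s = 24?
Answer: -1/21216 ≈ -4.7134e-5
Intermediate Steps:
1/((-26*34)*s) = 1/(-26*34*24) = 1/(-884*24) = 1/(-21216) = -1/21216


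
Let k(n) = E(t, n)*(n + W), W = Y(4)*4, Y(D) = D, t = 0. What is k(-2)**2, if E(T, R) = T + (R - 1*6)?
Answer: 12544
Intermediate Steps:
E(T, R) = -6 + R + T (E(T, R) = T + (R - 6) = T + (-6 + R) = -6 + R + T)
W = 16 (W = 4*4 = 16)
k(n) = (-6 + n)*(16 + n) (k(n) = (-6 + n + 0)*(n + 16) = (-6 + n)*(16 + n))
k(-2)**2 = ((-6 - 2)*(16 - 2))**2 = (-8*14)**2 = (-112)**2 = 12544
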